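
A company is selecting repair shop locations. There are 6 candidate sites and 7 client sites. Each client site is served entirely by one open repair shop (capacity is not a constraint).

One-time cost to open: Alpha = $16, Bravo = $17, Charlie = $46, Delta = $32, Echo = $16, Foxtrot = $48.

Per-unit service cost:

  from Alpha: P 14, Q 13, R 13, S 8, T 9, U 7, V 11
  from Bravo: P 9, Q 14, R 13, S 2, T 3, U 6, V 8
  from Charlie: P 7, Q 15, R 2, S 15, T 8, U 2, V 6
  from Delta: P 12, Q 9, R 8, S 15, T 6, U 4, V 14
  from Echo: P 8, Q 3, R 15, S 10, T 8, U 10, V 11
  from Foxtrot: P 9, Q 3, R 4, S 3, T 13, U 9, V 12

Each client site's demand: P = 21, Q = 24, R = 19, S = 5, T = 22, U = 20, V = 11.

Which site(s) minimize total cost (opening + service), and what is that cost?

For any fixed open set, each client site goes to its cheapest open site; total = fixed + service.
{Bravo, Charlie, Echo}: P→Charlie 7·21=147, Q→Echo 3·24=72, R→Charlie 2·19=38, S→Bravo 2·5=10, T→Bravo 3·22=66, U→Charlie 2·20=40, V→Charlie 6·11=66. Service 439; fixed 79; total 518.
{Alpha, Bravo, Charlie, Echo}: service 439 + fixed 95 = 534
{Bravo, Charlie, Delta, Echo}: service 439 + fixed 111 = 550
{Alpha, Bravo, Charlie, Delta, Echo, Foxtrot}: P→Charlie 7·21=147, Q→Echo 3·24=72, R→Charlie 2·19=38, S→Bravo 2·5=10, T→Bravo 3·22=66, U→Charlie 2·20=40, V→Charlie 6·11=66. Service 439; fixed 175; total 614.
No other subset beats 518.

Open Bravo, Charlie and Echo; minimum total cost 518.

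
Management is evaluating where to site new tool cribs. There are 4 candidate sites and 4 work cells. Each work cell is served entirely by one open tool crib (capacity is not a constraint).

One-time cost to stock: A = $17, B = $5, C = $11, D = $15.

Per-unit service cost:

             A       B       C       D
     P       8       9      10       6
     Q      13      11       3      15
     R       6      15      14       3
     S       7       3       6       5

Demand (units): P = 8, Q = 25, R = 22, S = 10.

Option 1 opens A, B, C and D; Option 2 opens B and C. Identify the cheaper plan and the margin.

Option 1 is cheaper by 234.

Option 1: {A, B, C, D}: P→D 6·8=48, Q→C 3·25=75, R→D 3·22=66, S→B 3·10=30. Service 219; fixed 48; total 267.
Option 2: {B, C}: P→B 9·8=72, Q→C 3·25=75, R→C 14·22=308, S→B 3·10=30. Service 485; fixed 16; total 501.
Difference: |267 − 501| = 234.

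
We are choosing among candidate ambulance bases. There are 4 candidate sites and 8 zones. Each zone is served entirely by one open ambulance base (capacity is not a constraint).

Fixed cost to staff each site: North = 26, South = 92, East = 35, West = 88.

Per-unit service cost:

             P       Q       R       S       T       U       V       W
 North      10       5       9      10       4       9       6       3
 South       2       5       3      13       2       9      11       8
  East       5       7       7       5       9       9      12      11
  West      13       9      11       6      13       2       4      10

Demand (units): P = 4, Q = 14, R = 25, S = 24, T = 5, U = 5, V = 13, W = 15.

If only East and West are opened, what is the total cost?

Each zone is assigned to its cheapest site among the open ones.
{East, West}: P→East 5·4=20, Q→East 7·14=98, R→East 7·25=175, S→East 5·24=120, T→East 9·5=45, U→West 2·5=10, V→West 4·13=52, W→West 10·15=150. Service 670; fixed 123; total 793.

Total cost: 793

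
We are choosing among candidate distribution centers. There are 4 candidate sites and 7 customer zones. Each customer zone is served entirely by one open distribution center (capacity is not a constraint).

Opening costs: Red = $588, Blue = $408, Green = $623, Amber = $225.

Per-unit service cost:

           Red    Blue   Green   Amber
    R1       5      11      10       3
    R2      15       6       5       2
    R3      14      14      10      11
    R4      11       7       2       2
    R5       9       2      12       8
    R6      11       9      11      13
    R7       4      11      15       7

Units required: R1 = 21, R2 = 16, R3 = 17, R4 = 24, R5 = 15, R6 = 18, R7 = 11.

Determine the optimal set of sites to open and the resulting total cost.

Open Amber only; minimum total cost 986.

For any fixed open set, each customer zone goes to its cheapest open site; total = fixed + service.
{Amber}: R1→Amber 3·21=63, R2→Amber 2·16=32, R3→Amber 11·17=187, R4→Amber 2·24=48, R5→Amber 8·15=120, R6→Amber 13·18=234, R7→Amber 7·11=77. Service 761; fixed 225; total 986.
{Blue, Amber}: R1→Amber 3·21=63, R2→Amber 2·16=32, R3→Amber 11·17=187, R4→Amber 2·24=48, R5→Blue 2·15=30, R6→Blue 9·18=162, R7→Amber 7·11=77. Service 599; fixed 633; total 1232.
{Blue}: service 1046 + fixed 408 = 1454
{Red, Blue, Green, Amber}: service 549 + fixed 1844 = 2393
No other subset beats 986.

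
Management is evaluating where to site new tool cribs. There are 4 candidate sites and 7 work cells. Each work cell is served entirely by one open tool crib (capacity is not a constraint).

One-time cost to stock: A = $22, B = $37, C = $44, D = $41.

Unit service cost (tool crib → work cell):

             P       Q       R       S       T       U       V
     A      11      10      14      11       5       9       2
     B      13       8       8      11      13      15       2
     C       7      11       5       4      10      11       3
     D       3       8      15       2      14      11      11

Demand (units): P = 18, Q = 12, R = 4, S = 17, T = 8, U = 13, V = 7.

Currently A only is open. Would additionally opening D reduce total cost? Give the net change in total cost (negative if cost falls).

Yes — net change −280 (cost falls by 280).

Current service cost with {A}: 732.
Adding D: each work cell re-picks its cheapest; new service cost 411, saving 321.
Extra fixed cost: 41. Net change = 41 − 321 = -280.
(Totals: 754 → 474.)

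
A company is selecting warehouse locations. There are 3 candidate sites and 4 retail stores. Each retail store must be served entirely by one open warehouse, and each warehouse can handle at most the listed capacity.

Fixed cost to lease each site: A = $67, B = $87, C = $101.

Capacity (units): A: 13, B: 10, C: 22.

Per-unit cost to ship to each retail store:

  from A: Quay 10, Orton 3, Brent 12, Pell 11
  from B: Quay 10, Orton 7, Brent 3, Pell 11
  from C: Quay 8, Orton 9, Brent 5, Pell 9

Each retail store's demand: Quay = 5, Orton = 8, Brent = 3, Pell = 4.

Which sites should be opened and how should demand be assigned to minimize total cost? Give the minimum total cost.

Open {C}: Quay→C 8·5=40, Orton→C 9·8=72, Brent→C 5·3=15, Pell→C 9·4=36.
Loads: C carries 20/22. Service 163; fixed 101; total 264.
Next best feasible plan costs 281.

Minimum total cost: 264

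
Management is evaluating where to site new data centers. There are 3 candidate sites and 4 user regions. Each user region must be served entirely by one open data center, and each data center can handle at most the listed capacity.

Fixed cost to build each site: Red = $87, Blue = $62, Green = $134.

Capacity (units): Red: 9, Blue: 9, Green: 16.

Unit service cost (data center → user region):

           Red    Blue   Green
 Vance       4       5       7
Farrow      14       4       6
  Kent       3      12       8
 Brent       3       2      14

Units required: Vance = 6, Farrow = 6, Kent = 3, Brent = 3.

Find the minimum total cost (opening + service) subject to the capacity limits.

Open {Red, Blue}: Vance→Red 4·6=24, Farrow→Blue 4·6=24, Kent→Red 3·3=9, Brent→Blue 2·3=6.
Loads: Red carries 9/9, Blue carries 9/9. Service 63; fixed 149; total 212.
Next best feasible plan costs 242.

Minimum total cost: 212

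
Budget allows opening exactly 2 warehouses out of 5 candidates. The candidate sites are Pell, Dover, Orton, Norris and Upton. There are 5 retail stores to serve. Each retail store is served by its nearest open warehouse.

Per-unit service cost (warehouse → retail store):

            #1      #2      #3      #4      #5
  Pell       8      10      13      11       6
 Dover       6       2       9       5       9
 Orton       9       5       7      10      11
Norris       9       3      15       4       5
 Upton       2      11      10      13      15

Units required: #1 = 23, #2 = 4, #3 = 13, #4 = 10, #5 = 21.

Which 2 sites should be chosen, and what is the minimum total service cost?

With exactly 2 open, each retail store uses its cheapest among the chosen.
{Norris, Upton}: #1→Upton 2·23=46, #2→Norris 3·4=12, #3→Upton 10·13=130, #4→Norris 4·10=40, #5→Norris 5·21=105. Service cost 333.
{Dover, Norris}: service cost 408
{Dover, Upton}: service cost 410
Among all 10 size-2 choices, {Norris, Upton} is lowest.

Choose Norris and Upton; total service cost 333.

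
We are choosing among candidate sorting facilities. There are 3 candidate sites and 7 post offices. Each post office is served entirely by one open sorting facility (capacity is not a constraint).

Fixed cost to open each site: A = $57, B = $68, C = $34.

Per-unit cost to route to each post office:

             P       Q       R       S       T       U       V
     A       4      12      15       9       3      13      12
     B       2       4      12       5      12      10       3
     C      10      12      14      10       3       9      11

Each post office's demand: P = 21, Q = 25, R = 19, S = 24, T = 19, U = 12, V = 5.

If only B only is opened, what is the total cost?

Each post office is assigned to its cheapest site among the open ones.
{B}: P→B 2·21=42, Q→B 4·25=100, R→B 12·19=228, S→B 5·24=120, T→B 12·19=228, U→B 10·12=120, V→B 3·5=15. Service 853; fixed 68; total 921.

Total cost: 921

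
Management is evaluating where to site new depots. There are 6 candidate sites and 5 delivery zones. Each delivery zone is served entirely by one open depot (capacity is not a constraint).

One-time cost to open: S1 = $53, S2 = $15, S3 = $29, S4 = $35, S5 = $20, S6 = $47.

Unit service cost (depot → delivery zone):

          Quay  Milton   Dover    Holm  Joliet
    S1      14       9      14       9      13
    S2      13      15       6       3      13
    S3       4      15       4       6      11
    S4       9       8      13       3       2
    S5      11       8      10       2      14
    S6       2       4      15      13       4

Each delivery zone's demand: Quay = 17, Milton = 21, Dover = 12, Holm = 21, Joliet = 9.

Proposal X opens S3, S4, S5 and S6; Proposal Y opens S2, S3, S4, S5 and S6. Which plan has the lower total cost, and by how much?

Proposal X: {S3, S4, S5, S6}: Quay→S6 2·17=34, Milton→S6 4·21=84, Dover→S3 4·12=48, Holm→S5 2·21=42, Joliet→S4 2·9=18. Service 226; fixed 131; total 357.
Proposal Y: {S2, S3, S4, S5, S6}: Quay→S6 2·17=34, Milton→S6 4·21=84, Dover→S3 4·12=48, Holm→S5 2·21=42, Joliet→S4 2·9=18. Service 226; fixed 146; total 372.
Difference: |357 − 372| = 15.

Proposal X is cheaper by 15.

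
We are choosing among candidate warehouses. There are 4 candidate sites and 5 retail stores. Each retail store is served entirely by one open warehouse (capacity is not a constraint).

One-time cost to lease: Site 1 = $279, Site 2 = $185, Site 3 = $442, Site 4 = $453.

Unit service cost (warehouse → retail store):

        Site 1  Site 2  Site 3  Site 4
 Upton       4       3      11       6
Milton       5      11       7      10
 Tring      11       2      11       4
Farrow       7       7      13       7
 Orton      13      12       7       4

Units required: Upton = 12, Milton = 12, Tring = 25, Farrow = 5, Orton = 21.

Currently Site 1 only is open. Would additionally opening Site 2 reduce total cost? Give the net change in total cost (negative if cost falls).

Current service cost with {Site 1}: 691.
Adding Site 2: each retail store re-picks its cheapest; new service cost 433, saving 258.
Extra fixed cost: 185. Net change = 185 − 258 = -73.
(Totals: 970 → 897.)

Yes — net change −73 (cost falls by 73).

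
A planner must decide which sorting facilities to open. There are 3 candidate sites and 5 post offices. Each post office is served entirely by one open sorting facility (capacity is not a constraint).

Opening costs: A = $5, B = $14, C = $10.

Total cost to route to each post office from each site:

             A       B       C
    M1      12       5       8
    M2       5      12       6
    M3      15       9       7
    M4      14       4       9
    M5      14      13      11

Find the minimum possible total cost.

For any fixed open set, each post office goes to its cheapest open site; total = fixed + service.
{C}: M1→C 8, M2→C 6, M3→C 7, M4→C 9, M5→C 11. Service 41; fixed 10; total 51.
{A, B}: M1→B 5, M2→A 5, M3→B 9, M4→B 4, M5→B 13. Service 36; fixed 19; total 55.
{A, C}: service 40 + fixed 15 = 55
{A, B, C}: service 32 + fixed 29 = 61
No other subset beats 51.

Minimum total cost: 51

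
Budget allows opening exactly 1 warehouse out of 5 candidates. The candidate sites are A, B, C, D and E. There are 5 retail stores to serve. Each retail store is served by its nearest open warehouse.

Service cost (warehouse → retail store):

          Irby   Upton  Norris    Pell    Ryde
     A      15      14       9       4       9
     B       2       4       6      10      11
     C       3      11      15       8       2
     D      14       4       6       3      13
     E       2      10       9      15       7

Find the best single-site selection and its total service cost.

With exactly 1 open, each retail store uses its cheapest among the chosen.
{B}: Irby→B 2, Upton→B 4, Norris→B 6, Pell→B 10, Ryde→B 11. Service cost 33.
{C}: service cost 39
{D}: service cost 40
Among all 5 size-1 choices, {B} is lowest.

Choose B only; total service cost 33.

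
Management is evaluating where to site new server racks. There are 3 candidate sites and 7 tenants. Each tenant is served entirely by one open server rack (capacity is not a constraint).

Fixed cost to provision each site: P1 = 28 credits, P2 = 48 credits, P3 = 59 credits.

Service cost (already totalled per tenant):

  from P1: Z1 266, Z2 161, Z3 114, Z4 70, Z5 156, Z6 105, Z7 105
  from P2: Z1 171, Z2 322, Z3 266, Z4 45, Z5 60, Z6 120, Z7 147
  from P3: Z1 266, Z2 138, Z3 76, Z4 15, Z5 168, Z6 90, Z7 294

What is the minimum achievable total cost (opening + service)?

Minimum total cost: 790

For any fixed open set, each tenant goes to its cheapest open site; total = fixed + service.
{P1, P2, P3}: Z1→P2 171, Z2→P3 138, Z3→P3 76, Z4→P3 15, Z5→P2 60, Z6→P3 90, Z7→P1 105. Service 655; fixed 135; total 790.
{P2, P3}: Z1→P2 171, Z2→P3 138, Z3→P3 76, Z4→P3 15, Z5→P2 60, Z6→P3 90, Z7→P2 147. Service 697; fixed 107; total 804.
{P1, P2}: Z1→P2 171, Z2→P1 161, Z3→P1 114, Z4→P2 45, Z5→P2 60, Z6→P1 105, Z7→P1 105. Service 761; fixed 76; total 837.
{P1}: service 977 + fixed 28 = 1005
(All 7 nonempty subsets were checked; P1, P2 and P3 is lowest.)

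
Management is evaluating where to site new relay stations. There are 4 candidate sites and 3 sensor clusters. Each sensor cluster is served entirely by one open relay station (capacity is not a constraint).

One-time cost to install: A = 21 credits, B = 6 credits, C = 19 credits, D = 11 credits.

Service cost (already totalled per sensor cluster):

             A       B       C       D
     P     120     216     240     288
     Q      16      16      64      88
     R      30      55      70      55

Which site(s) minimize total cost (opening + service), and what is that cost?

For any fixed open set, each sensor cluster goes to its cheapest open site; total = fixed + service.
{A}: P→A 120, Q→A 16, R→A 30. Service 166; fixed 21; total 187.
{A, B}: service 166 + fixed 27 = 193
{A, D}: P→A 120, Q→A 16, R→A 30. Service 166; fixed 32; total 198.
{A, B, C, D}: service 166 + fixed 57 = 223
No other subset beats 187.

Open A only; minimum total cost 187.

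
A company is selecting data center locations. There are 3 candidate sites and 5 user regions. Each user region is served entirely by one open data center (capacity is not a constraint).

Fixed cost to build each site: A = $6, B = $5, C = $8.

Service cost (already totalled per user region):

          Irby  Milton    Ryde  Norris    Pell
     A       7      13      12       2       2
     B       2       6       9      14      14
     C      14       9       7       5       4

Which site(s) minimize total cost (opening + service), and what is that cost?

For any fixed open set, each user region goes to its cheapest open site; total = fixed + service.
{A, B}: Irby→B 2, Milton→B 6, Ryde→B 9, Norris→A 2, Pell→A 2. Service 21; fixed 11; total 32.
{B, C}: service 24 + fixed 13 = 37
{A, B, C}: Irby→B 2, Milton→B 6, Ryde→C 7, Norris→A 2, Pell→A 2. Service 19; fixed 19; total 38.
{B}: Irby→B 2, Milton→B 6, Ryde→B 9, Norris→B 14, Pell→B 14. Service 45; fixed 5; total 50.
(All 7 nonempty subsets were checked; A and B is lowest.)

Open A and B; minimum total cost 32.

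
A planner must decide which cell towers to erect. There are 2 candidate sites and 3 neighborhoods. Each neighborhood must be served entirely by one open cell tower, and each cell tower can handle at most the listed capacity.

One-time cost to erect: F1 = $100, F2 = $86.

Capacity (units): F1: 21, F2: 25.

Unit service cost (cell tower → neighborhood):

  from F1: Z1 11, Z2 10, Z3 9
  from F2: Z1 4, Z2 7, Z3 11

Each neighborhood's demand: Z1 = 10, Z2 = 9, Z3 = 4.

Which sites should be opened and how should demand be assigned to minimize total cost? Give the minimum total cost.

Open {F2}: Z1→F2 4·10=40, Z2→F2 7·9=63, Z3→F2 11·4=44.
Loads: F2 carries 23/25. Service 147; fixed 86; total 233.
Next best feasible plan costs 325.

Minimum total cost: 233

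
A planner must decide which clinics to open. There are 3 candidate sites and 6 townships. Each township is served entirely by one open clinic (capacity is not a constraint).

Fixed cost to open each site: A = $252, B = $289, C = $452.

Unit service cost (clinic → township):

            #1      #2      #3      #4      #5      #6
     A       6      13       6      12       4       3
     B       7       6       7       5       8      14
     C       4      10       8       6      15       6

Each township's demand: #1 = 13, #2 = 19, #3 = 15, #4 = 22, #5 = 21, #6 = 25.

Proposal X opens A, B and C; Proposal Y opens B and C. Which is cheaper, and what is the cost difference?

Proposal X: {A, B, C}: #1→C 4·13=52, #2→B 6·19=114, #3→A 6·15=90, #4→B 5·22=110, #5→A 4·21=84, #6→A 3·25=75. Service 525; fixed 993; total 1518.
Proposal Y: {B, C}: #1→C 4·13=52, #2→B 6·19=114, #3→B 7·15=105, #4→B 5·22=110, #5→B 8·21=168, #6→C 6·25=150. Service 699; fixed 741; total 1440.
Difference: |1518 − 1440| = 78.

Proposal Y is cheaper by 78.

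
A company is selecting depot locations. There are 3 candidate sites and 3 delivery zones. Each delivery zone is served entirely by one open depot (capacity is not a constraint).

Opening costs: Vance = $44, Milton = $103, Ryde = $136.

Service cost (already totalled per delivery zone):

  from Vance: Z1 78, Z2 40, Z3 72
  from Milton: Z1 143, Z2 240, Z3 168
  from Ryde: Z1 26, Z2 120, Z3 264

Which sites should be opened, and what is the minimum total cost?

For any fixed open set, each delivery zone goes to its cheapest open site; total = fixed + service.
{Vance}: Z1→Vance 78, Z2→Vance 40, Z3→Vance 72. Service 190; fixed 44; total 234.
{Vance, Ryde}: service 138 + fixed 180 = 318
{Vance, Milton}: service 190 + fixed 147 = 337
{Vance, Milton, Ryde}: service 138 + fixed 283 = 421
No other subset beats 234.

Open Vance only; minimum total cost 234.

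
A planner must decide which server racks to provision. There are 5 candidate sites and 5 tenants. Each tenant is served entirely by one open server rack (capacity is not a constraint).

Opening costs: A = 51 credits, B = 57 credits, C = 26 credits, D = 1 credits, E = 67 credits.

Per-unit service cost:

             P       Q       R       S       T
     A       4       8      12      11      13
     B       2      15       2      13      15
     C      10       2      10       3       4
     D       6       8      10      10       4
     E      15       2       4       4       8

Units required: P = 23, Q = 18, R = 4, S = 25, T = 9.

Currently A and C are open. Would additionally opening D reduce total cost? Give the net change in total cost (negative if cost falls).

Current service cost with {A, C}: 279.
Adding D: each tenant re-picks its cheapest; new service cost 279, saving 0.
Extra fixed cost: 1. Net change = 1 − 0 = 1.
(Totals: 356 → 357.)

No — net change +1 (cost rises by 1).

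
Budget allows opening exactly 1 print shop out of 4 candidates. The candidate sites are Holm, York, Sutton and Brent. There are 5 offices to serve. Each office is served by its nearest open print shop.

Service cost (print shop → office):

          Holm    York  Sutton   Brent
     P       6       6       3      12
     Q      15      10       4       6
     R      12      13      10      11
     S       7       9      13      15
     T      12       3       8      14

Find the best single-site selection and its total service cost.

With exactly 1 open, each office uses its cheapest among the chosen.
{Sutton}: P→Sutton 3, Q→Sutton 4, R→Sutton 10, S→Sutton 13, T→Sutton 8. Service cost 38.
{York}: service cost 41
{Holm}: service cost 52
Among all 4 size-1 choices, {Sutton} is lowest.

Choose Sutton only; total service cost 38.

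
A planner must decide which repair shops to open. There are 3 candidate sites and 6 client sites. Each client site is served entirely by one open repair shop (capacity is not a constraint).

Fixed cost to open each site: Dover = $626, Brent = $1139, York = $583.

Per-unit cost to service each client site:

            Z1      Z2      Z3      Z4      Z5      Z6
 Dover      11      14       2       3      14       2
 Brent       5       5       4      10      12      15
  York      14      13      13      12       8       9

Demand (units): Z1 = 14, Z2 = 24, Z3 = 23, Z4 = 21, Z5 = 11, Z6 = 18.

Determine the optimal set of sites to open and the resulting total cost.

For any fixed open set, each client site goes to its cheapest open site; total = fixed + service.
{Dover}: Z1→Dover 11·14=154, Z2→Dover 14·24=336, Z3→Dover 2·23=46, Z4→Dover 3·21=63, Z5→Dover 14·11=154, Z6→Dover 2·18=36. Service 789; fixed 626; total 1415.
{York}: Z1→York 14·14=196, Z2→York 13·24=312, Z3→York 13·23=299, Z4→York 12·21=252, Z5→York 8·11=88, Z6→York 9·18=162. Service 1309; fixed 583; total 1892.
{Dover, York}: Z1→Dover 11·14=154, Z2→York 13·24=312, Z3→Dover 2·23=46, Z4→Dover 3·21=63, Z5→York 8·11=88, Z6→Dover 2·18=36. Service 699; fixed 1209; total 1908.
{Dover, Brent, York}: Z1→Brent 5·14=70, Z2→Brent 5·24=120, Z3→Dover 2·23=46, Z4→Dover 3·21=63, Z5→York 8·11=88, Z6→Dover 2·18=36. Service 423; fixed 2348; total 2771.
No other subset beats 1415.

Open Dover only; minimum total cost 1415.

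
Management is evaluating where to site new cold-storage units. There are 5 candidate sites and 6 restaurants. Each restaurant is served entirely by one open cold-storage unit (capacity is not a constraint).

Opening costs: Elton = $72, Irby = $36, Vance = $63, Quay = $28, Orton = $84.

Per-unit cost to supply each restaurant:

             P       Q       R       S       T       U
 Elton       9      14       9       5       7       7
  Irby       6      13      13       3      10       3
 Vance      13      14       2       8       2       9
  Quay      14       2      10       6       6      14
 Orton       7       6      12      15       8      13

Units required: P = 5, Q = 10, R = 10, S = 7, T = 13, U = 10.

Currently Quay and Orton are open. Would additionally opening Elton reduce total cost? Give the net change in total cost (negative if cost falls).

Yes — net change −5 (cost falls by 5).

Current service cost with {Quay, Orton}: 405.
Adding Elton: each restaurant re-picks its cheapest; new service cost 328, saving 77.
Extra fixed cost: 72. Net change = 72 − 77 = -5.
(Totals: 517 → 512.)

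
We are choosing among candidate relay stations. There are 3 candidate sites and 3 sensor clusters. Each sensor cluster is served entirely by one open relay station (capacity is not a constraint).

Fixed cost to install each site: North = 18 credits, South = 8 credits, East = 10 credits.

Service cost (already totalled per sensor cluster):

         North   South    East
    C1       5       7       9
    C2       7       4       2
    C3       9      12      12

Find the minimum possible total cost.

For any fixed open set, each sensor cluster goes to its cheapest open site; total = fixed + service.
{South}: C1→South 7, C2→South 4, C3→South 12. Service 23; fixed 8; total 31.
{East}: service 23 + fixed 10 = 33
{North}: service 21 + fixed 18 = 39
{North, South, East}: service 16 + fixed 36 = 52
(All 7 nonempty subsets were checked; South only is lowest.)

Minimum total cost: 31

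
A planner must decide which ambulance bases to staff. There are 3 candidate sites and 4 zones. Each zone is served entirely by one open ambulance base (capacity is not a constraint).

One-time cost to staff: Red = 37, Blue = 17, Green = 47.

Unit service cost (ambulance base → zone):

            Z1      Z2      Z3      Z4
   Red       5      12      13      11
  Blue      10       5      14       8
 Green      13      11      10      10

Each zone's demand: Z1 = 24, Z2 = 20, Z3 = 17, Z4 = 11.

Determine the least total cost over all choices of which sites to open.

Minimum total cost: 579

For any fixed open set, each zone goes to its cheapest open site; total = fixed + service.
{Red, Blue, Green}: Z1→Red 5·24=120, Z2→Blue 5·20=100, Z3→Green 10·17=170, Z4→Blue 8·11=88. Service 478; fixed 101; total 579.
{Red, Blue}: Z1→Red 5·24=120, Z2→Blue 5·20=100, Z3→Red 13·17=221, Z4→Blue 8·11=88. Service 529; fixed 54; total 583.
{Blue, Green}: Z1→Blue 10·24=240, Z2→Blue 5·20=100, Z3→Green 10·17=170, Z4→Blue 8·11=88. Service 598; fixed 64; total 662.
{Blue}: service 666 + fixed 17 = 683
No other subset beats 579.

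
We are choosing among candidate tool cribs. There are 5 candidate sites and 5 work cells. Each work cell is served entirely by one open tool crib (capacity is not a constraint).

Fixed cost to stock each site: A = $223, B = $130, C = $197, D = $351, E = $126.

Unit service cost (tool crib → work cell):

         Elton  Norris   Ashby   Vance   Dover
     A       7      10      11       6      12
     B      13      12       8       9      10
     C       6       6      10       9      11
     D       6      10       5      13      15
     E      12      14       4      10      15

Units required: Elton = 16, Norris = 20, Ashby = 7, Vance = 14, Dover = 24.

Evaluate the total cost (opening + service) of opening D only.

Each work cell is assigned to its cheapest site among the open ones.
{D}: Elton→D 6·16=96, Norris→D 10·20=200, Ashby→D 5·7=35, Vance→D 13·14=182, Dover→D 15·24=360. Service 873; fixed 351; total 1224.

Total cost: 1224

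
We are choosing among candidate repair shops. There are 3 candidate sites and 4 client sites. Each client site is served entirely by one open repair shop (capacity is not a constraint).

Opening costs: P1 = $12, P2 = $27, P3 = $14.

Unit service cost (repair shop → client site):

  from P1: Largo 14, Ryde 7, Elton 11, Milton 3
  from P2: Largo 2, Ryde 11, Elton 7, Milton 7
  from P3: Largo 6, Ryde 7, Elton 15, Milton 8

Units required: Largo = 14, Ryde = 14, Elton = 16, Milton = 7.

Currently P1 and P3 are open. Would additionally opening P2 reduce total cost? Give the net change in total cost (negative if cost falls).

Current service cost with {P1, P3}: 379.
Adding P2: each client site re-picks its cheapest; new service cost 259, saving 120.
Extra fixed cost: 27. Net change = 27 − 120 = -93.
(Totals: 405 → 312.)

Yes — net change −93 (cost falls by 93).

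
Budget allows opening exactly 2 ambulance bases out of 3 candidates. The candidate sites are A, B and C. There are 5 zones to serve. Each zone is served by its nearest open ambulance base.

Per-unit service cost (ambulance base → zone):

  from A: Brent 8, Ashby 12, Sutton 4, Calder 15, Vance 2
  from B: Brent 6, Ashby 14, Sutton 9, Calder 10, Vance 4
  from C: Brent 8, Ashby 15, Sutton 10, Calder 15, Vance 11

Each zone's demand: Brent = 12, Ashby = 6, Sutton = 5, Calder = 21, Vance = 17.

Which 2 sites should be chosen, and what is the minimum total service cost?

Choose A and B; total service cost 408.

With exactly 2 open, each zone uses its cheapest among the chosen.
{A, B}: Brent→B 6·12=72, Ashby→A 12·6=72, Sutton→A 4·5=20, Calder→B 10·21=210, Vance→A 2·17=34. Service cost 408.
{B, C}: service cost 479
{A, C}: service cost 537
Among all 3 size-2 choices, {A, B} is lowest.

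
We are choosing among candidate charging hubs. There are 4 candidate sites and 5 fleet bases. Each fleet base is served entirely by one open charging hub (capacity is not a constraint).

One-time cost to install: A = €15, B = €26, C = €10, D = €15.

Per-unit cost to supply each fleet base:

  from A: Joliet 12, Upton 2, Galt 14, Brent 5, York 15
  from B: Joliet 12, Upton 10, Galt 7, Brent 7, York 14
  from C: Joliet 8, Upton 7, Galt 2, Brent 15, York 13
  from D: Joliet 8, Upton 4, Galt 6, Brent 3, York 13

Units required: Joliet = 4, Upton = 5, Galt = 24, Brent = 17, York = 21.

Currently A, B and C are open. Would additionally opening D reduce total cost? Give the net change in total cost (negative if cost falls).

Yes — net change −19 (cost falls by 19).

Current service cost with {A, B, C}: 448.
Adding D: each fleet base re-picks its cheapest; new service cost 414, saving 34.
Extra fixed cost: 15. Net change = 15 − 34 = -19.
(Totals: 499 → 480.)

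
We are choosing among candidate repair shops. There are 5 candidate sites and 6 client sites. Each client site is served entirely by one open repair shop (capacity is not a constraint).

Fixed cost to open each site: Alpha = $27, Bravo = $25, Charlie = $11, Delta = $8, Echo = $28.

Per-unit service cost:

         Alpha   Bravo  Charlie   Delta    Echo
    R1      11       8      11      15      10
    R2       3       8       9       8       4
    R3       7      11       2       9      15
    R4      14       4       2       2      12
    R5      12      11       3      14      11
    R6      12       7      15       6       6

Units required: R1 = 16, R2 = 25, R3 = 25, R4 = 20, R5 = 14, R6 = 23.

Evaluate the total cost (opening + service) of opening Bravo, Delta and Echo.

Total cost: 846

Each client site is assigned to its cheapest site among the open ones.
{Bravo, Delta, Echo}: R1→Bravo 8·16=128, R2→Echo 4·25=100, R3→Delta 9·25=225, R4→Delta 2·20=40, R5→Bravo 11·14=154, R6→Delta 6·23=138. Service 785; fixed 61; total 846.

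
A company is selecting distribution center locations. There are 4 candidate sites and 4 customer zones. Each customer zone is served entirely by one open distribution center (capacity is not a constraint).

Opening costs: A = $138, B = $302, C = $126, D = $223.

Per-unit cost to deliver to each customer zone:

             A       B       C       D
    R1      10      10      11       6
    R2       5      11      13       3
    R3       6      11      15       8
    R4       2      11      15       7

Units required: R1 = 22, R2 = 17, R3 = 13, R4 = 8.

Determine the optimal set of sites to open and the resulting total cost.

Open A only; minimum total cost 537.

For any fixed open set, each customer zone goes to its cheapest open site; total = fixed + service.
{A}: R1→A 10·22=220, R2→A 5·17=85, R3→A 6·13=78, R4→A 2·8=16. Service 399; fixed 138; total 537.
{D}: R1→D 6·22=132, R2→D 3·17=51, R3→D 8·13=104, R4→D 7·8=56. Service 343; fixed 223; total 566.
{A, D}: R1→D 6·22=132, R2→D 3·17=51, R3→A 6·13=78, R4→A 2·8=16. Service 277; fixed 361; total 638.
{A, B, C, D}: service 277 + fixed 789 = 1066
No other subset beats 537.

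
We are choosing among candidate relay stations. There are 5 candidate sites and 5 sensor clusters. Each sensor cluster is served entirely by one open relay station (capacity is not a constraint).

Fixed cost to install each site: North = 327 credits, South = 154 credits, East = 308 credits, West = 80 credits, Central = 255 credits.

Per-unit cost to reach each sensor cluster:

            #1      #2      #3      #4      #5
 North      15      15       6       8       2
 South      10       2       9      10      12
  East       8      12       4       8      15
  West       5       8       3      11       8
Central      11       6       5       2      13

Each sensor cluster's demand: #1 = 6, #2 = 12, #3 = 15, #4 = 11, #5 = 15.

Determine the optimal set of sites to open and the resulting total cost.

Open West only; minimum total cost 492.

For any fixed open set, each sensor cluster goes to its cheapest open site; total = fixed + service.
{West}: #1→West 5·6=30, #2→West 8·12=96, #3→West 3·15=45, #4→West 11·11=121, #5→West 8·15=120. Service 412; fixed 80; total 492.
{South, West}: service 329 + fixed 234 = 563
{West, Central}: #1→West 5·6=30, #2→Central 6·12=72, #3→West 3·15=45, #4→Central 2·11=22, #5→West 8·15=120. Service 289; fixed 335; total 624.
{North, South, East, West, Central}: service 151 + fixed 1124 = 1275
No other subset beats 492.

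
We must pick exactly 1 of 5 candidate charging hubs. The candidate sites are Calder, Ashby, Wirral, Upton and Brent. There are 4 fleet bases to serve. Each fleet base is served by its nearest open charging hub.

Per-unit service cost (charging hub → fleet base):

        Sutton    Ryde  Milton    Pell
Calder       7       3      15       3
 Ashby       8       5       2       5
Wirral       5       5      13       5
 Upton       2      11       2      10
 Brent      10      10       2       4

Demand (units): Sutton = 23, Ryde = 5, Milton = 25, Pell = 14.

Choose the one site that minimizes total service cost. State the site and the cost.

With exactly 1 open, each fleet base uses its cheapest among the chosen.
{Upton}: Sutton→Upton 2·23=46, Ryde→Upton 11·5=55, Milton→Upton 2·25=50, Pell→Upton 10·14=140. Service cost 291.
{Ashby}: service cost 329
{Brent}: service cost 386
Among all 5 size-1 choices, {Upton} is lowest.

Choose Upton only; total service cost 291.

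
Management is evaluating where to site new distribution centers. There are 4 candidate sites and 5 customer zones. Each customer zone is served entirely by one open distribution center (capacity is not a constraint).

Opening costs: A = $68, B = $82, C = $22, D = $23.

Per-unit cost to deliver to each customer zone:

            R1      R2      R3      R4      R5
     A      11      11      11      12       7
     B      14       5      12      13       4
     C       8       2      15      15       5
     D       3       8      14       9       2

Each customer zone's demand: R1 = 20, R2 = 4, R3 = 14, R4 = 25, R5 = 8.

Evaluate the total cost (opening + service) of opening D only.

Each customer zone is assigned to its cheapest site among the open ones.
{D}: R1→D 3·20=60, R2→D 8·4=32, R3→D 14·14=196, R4→D 9·25=225, R5→D 2·8=16. Service 529; fixed 23; total 552.

Total cost: 552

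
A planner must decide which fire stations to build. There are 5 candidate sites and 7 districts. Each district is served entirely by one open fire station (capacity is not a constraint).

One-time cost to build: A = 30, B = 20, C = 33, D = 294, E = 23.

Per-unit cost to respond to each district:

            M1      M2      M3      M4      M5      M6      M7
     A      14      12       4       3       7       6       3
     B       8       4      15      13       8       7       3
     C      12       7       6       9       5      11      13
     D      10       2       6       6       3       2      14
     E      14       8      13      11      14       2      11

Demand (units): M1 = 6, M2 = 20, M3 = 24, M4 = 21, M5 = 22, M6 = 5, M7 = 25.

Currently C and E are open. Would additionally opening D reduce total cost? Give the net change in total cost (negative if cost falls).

Current service cost with {C, E}: 940.
Adding D: each district re-picks its cheapest; new service cost 721, saving 219.
Extra fixed cost: 294. Net change = 294 − 219 = 75.
(Totals: 996 → 1071.)

No — net change +75 (cost rises by 75).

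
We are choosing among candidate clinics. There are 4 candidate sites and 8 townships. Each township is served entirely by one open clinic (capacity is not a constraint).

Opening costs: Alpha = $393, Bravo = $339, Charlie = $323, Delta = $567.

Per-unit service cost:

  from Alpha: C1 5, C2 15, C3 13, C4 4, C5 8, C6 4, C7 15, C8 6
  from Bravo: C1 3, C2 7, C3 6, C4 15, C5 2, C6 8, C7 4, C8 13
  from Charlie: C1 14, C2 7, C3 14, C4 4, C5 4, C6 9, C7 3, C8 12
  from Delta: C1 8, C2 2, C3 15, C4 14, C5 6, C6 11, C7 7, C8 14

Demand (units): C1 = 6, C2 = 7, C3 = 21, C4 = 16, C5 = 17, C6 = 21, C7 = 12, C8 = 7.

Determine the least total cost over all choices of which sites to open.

For any fixed open set, each township goes to its cheapest open site; total = fixed + service.
{Bravo}: C1→Bravo 3·6=18, C2→Bravo 7·7=49, C3→Bravo 6·21=126, C4→Bravo 15·16=240, C5→Bravo 2·17=34, C6→Bravo 8·21=168, C7→Bravo 4·12=48, C8→Bravo 13·7=91. Service 774; fixed 339; total 1113.
{Charlie}: C1→Charlie 14·6=84, C2→Charlie 7·7=49, C3→Charlie 14·21=294, C4→Charlie 4·16=64, C5→Charlie 4·17=68, C6→Charlie 9·21=189, C7→Charlie 3·12=36, C8→Charlie 12·7=84. Service 868; fixed 323; total 1191.
{Alpha, Bravo}: C1→Bravo 3·6=18, C2→Bravo 7·7=49, C3→Bravo 6·21=126, C4→Alpha 4·16=64, C5→Bravo 2·17=34, C6→Alpha 4·21=84, C7→Bravo 4·12=48, C8→Alpha 6·7=42. Service 465; fixed 732; total 1197.
{Alpha, Bravo, Charlie, Delta}: C1→Bravo 3·6=18, C2→Delta 2·7=14, C3→Bravo 6·21=126, C4→Alpha 4·16=64, C5→Bravo 2·17=34, C6→Alpha 4·21=84, C7→Charlie 3·12=36, C8→Alpha 6·7=42. Service 418; fixed 1622; total 2040.
No other subset beats 1113.

Minimum total cost: 1113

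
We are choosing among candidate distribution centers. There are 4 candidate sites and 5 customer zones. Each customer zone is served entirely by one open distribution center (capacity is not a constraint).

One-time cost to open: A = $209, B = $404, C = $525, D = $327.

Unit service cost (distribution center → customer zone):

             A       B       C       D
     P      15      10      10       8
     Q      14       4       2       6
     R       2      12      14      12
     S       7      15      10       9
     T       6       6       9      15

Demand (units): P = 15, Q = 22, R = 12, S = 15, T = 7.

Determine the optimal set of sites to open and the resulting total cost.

Open A only; minimum total cost 913.

For any fixed open set, each customer zone goes to its cheapest open site; total = fixed + service.
{A}: P→A 15·15=225, Q→A 14·22=308, R→A 2·12=24, S→A 7·15=105, T→A 6·7=42. Service 704; fixed 209; total 913.
{A, D}: P→D 8·15=120, Q→D 6·22=132, R→A 2·12=24, S→A 7·15=105, T→A 6·7=42. Service 423; fixed 536; total 959.
{D}: P→D 8·15=120, Q→D 6·22=132, R→D 12·12=144, S→D 9·15=135, T→D 15·7=105. Service 636; fixed 327; total 963.
{A, B, C, D}: service 335 + fixed 1465 = 1800
No other subset beats 913.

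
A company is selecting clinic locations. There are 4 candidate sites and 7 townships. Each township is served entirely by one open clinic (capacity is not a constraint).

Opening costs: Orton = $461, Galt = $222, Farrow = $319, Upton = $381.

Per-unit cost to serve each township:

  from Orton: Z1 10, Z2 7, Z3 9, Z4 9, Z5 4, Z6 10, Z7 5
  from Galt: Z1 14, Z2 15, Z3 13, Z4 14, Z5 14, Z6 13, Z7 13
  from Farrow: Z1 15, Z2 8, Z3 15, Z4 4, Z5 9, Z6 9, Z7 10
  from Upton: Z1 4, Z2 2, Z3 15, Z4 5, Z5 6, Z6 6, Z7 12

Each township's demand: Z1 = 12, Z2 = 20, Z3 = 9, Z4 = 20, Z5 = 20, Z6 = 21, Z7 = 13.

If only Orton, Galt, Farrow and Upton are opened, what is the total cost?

Each township is assigned to its cheapest site among the open ones.
{Orton, Galt, Farrow, Upton}: Z1→Upton 4·12=48, Z2→Upton 2·20=40, Z3→Orton 9·9=81, Z4→Farrow 4·20=80, Z5→Orton 4·20=80, Z6→Upton 6·21=126, Z7→Orton 5·13=65. Service 520; fixed 1383; total 1903.

Total cost: 1903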